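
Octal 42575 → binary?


Each octal digit → 3 binary bits:
  4 = 100
  2 = 010
  5 = 101
  7 = 111
  5 = 101
Concatenate: 100 010 101 111 101
= 100010101111101


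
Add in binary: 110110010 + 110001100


Align and add column by column (LSB to MSB, carry propagating):
  0110110010
+ 0110001100
  ----------
  col 0: 0 + 0 + 0 (carry in) = 0 → bit 0, carry out 0
  col 1: 1 + 0 + 0 (carry in) = 1 → bit 1, carry out 0
  col 2: 0 + 1 + 0 (carry in) = 1 → bit 1, carry out 0
  col 3: 0 + 1 + 0 (carry in) = 1 → bit 1, carry out 0
  col 4: 1 + 0 + 0 (carry in) = 1 → bit 1, carry out 0
  col 5: 1 + 0 + 0 (carry in) = 1 → bit 1, carry out 0
  col 6: 0 + 0 + 0 (carry in) = 0 → bit 0, carry out 0
  col 7: 1 + 1 + 0 (carry in) = 2 → bit 0, carry out 1
  col 8: 1 + 1 + 1 (carry in) = 3 → bit 1, carry out 1
  col 9: 0 + 0 + 1 (carry in) = 1 → bit 1, carry out 0
Reading bits MSB→LSB: 1100111110
Strip leading zeros: 1100111110
= 1100111110


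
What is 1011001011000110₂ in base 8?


Group into 3-bit groups: 001011001011000110
  001 = 1
  011 = 3
  001 = 1
  011 = 3
  000 = 0
  110 = 6
= 0o131306


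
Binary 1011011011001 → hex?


Group into 4-bit nibbles: 0001011011011001
  0001 = 1
  0110 = 6
  1101 = D
  1001 = 9
= 0x16D9


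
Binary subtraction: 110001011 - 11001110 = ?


Align and subtract column by column (LSB to MSB, borrowing when needed):
  110001011
- 011001110
  ---------
  col 0: (1 - 0 borrow-in) - 0 → 1 - 0 = 1, borrow out 0
  col 1: (1 - 0 borrow-in) - 1 → 1 - 1 = 0, borrow out 0
  col 2: (0 - 0 borrow-in) - 1 → borrow from next column: (0+2) - 1 = 1, borrow out 1
  col 3: (1 - 1 borrow-in) - 1 → borrow from next column: (0+2) - 1 = 1, borrow out 1
  col 4: (0 - 1 borrow-in) - 0 → borrow from next column: (-1+2) - 0 = 1, borrow out 1
  col 5: (0 - 1 borrow-in) - 0 → borrow from next column: (-1+2) - 0 = 1, borrow out 1
  col 6: (0 - 1 borrow-in) - 1 → borrow from next column: (-1+2) - 1 = 0, borrow out 1
  col 7: (1 - 1 borrow-in) - 1 → borrow from next column: (0+2) - 1 = 1, borrow out 1
  col 8: (1 - 1 borrow-in) - 0 → 0 - 0 = 0, borrow out 0
Reading bits MSB→LSB: 010111101
Strip leading zeros: 10111101
= 10111101


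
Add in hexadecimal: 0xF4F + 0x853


Align and add column by column (LSB to MSB, each column mod 16 with carry):
  0F4F
+ 0853
  ----
  col 0: F(15) + 3(3) + 0 (carry in) = 18 → 2(2), carry out 1
  col 1: 4(4) + 5(5) + 1 (carry in) = 10 → A(10), carry out 0
  col 2: F(15) + 8(8) + 0 (carry in) = 23 → 7(7), carry out 1
  col 3: 0(0) + 0(0) + 1 (carry in) = 1 → 1(1), carry out 0
Reading digits MSB→LSB: 17A2
Strip leading zeros: 17A2
= 0x17A2


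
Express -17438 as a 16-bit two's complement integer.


Original: 0100010000011110
Step 1 - Invert all bits: 1011101111100001
Step 2 - Add 1: 1011101111100001 + 1
= 1011101111100010 (represents -17438)


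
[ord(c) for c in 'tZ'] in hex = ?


String: 'tZ'  (2 characters)
Per-character ASCII lookup:
  't': lowercase starts at 97: 't' = 97 + 19 = 116 → 0x74
  'Z': uppercase starts at 65: 'Z' = 65 + 25 = 90 → 0x5A
= 0x74 0x5A


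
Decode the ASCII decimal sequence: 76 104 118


Codes (decimal): 76 104 118
Per-code ASCII lookup:
  76  (range 65-90: uppercase, 76 - 65 = 11) → 'L'
  104  (range 97-122: lowercase, 104 - 97 = 7) → 'h'
  118  (range 97-122: lowercase, 118 - 97 = 21) → 'v'
= 'Lhv'


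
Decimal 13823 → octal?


Divide by 8 repeatedly:
13823 ÷ 8 = 1727 remainder 7
1727 ÷ 8 = 215 remainder 7
215 ÷ 8 = 26 remainder 7
26 ÷ 8 = 3 remainder 2
3 ÷ 8 = 0 remainder 3
Reading remainders bottom-up:
= 0o32777


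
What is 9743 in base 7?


Divide by 7 repeatedly:
9743 ÷ 7 = 1391 remainder 6
1391 ÷ 7 = 198 remainder 5
198 ÷ 7 = 28 remainder 2
28 ÷ 7 = 4 remainder 0
4 ÷ 7 = 0 remainder 4
Reading remainders bottom-up:
= 40256


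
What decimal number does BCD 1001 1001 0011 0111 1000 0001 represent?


Each 4-bit group → digit:
  1001 → 9
  1001 → 9
  0011 → 3
  0111 → 7
  1000 → 8
  0001 → 1
= 993781


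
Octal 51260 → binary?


Each octal digit → 3 binary bits:
  5 = 101
  1 = 001
  2 = 010
  6 = 110
  0 = 000
Concatenate: 101 001 010 110 000
= 101001010110000


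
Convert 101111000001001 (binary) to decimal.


Positional values:
Bit 0: 1 × 2^0 = 1
Bit 3: 1 × 2^3 = 8
Bit 9: 1 × 2^9 = 512
Bit 10: 1 × 2^10 = 1024
Bit 11: 1 × 2^11 = 2048
Bit 12: 1 × 2^12 = 4096
Bit 14: 1 × 2^14 = 16384
Sum = 1 + 8 + 512 + 1024 + 2048 + 4096 + 16384
= 24073


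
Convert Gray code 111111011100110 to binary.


Gray code: 111111011100110
MSB stays the same: 1
Each subsequent bit = prev_binary XOR current_gray:
  B[1] = 1 XOR 1 = 0
  B[2] = 0 XOR 1 = 1
  B[3] = 1 XOR 1 = 0
  B[4] = 0 XOR 1 = 1
  B[5] = 1 XOR 1 = 0
  B[6] = 0 XOR 0 = 0
  B[7] = 0 XOR 1 = 1
  B[8] = 1 XOR 1 = 0
  B[9] = 0 XOR 1 = 1
  B[10] = 1 XOR 0 = 1
  B[11] = 1 XOR 0 = 1
  B[12] = 1 XOR 1 = 0
  B[13] = 0 XOR 1 = 1
  B[14] = 1 XOR 0 = 1
= 101010010111011 (21691 decimal)


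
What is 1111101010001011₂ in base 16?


Group into 4-bit nibbles: 1111101010001011
  1111 = F
  1010 = A
  1000 = 8
  1011 = B
= 0xFA8B


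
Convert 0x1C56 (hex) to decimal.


Positional values:
Position 0: 6 × 16^0 = 6 × 1 = 6
Position 1: 5 × 16^1 = 5 × 16 = 80
Position 2: C × 16^2 = 12 × 256 = 3072
Position 3: 1 × 16^3 = 1 × 4096 = 4096
Sum = 6 + 80 + 3072 + 4096
= 7254


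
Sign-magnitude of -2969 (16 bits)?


Sign bit: 1 (negative)
Magnitude: 2969 = 000101110011001
= 1000101110011001


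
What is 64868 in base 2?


Divide by 2 repeatedly:
64868 ÷ 2 = 32434 remainder 0
32434 ÷ 2 = 16217 remainder 0
16217 ÷ 2 = 8108 remainder 1
8108 ÷ 2 = 4054 remainder 0
4054 ÷ 2 = 2027 remainder 0
2027 ÷ 2 = 1013 remainder 1
1013 ÷ 2 = 506 remainder 1
506 ÷ 2 = 253 remainder 0
253 ÷ 2 = 126 remainder 1
126 ÷ 2 = 63 remainder 0
63 ÷ 2 = 31 remainder 1
31 ÷ 2 = 15 remainder 1
15 ÷ 2 = 7 remainder 1
7 ÷ 2 = 3 remainder 1
3 ÷ 2 = 1 remainder 1
1 ÷ 2 = 0 remainder 1
Reading remainders bottom-up:
= 1111110101100100


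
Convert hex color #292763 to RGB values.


Hex: #292763
R = 29₁₆ = 41
G = 27₁₆ = 39
B = 63₁₆ = 99
= RGB(41, 39, 99)


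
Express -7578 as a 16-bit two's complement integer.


Original: 0001110110011010
Step 1 - Invert all bits: 1110001001100101
Step 2 - Add 1: 1110001001100101 + 1
= 1110001001100110 (represents -7578)


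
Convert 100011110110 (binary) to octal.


Group into 3-bit groups: 100011110110
  100 = 4
  011 = 3
  110 = 6
  110 = 6
= 0o4366


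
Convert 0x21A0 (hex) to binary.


Each hex digit → 4 binary bits:
  2 = 0010
  1 = 0001
  A = 1010
  0 = 0000
Concatenate: 0010 0001 1010 0000
= 0010000110100000


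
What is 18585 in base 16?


Divide by 16 repeatedly:
18585 ÷ 16 = 1161 remainder 9 (9)
1161 ÷ 16 = 72 remainder 9 (9)
72 ÷ 16 = 4 remainder 8 (8)
4 ÷ 16 = 0 remainder 4 (4)
Reading remainders bottom-up:
= 0x4899


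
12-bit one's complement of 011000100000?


Original: 011000100000
Invert all bits:
  bit 0: 0 → 1
  bit 1: 1 → 0
  bit 2: 1 → 0
  bit 3: 0 → 1
  bit 4: 0 → 1
  bit 5: 0 → 1
  bit 6: 1 → 0
  bit 7: 0 → 1
  bit 8: 0 → 1
  bit 9: 0 → 1
  bit 10: 0 → 1
  bit 11: 0 → 1
= 100111011111


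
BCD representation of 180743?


Each digit → 4-bit binary:
  1 → 0001
  8 → 1000
  0 → 0000
  7 → 0111
  4 → 0100
  3 → 0011
= 0001 1000 0000 0111 0100 0011


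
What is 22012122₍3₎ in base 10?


Positional values (base 3):
  2 × 3^0 = 2 × 1 = 2
  2 × 3^1 = 2 × 3 = 6
  1 × 3^2 = 1 × 9 = 9
  2 × 3^3 = 2 × 27 = 54
  1 × 3^4 = 1 × 81 = 81
  0 × 3^5 = 0 × 243 = 0
  2 × 3^6 = 2 × 729 = 1458
  2 × 3^7 = 2 × 2187 = 4374
Sum = 2 + 6 + 9 + 54 + 81 + 0 + 1458 + 4374
= 5984


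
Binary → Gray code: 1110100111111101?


Binary: 1110100111111101
Gray code: G = B XOR (B >> 1)
B >> 1 = 0111010011111110
1110100111111101 XOR 0111010011111110:
  1 XOR 0 = 1
  1 XOR 1 = 0
  1 XOR 1 = 0
  0 XOR 1 = 1
  1 XOR 0 = 1
  0 XOR 1 = 1
  0 XOR 0 = 0
  1 XOR 0 = 1
  1 XOR 1 = 0
  1 XOR 1 = 0
  1 XOR 1 = 0
  1 XOR 1 = 0
  1 XOR 1 = 0
  1 XOR 1 = 0
  0 XOR 1 = 1
  1 XOR 0 = 1
= 1001110100000011


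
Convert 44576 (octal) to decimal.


Positional values:
Position 0: 6 × 8^0 = 6
Position 1: 7 × 8^1 = 56
Position 2: 5 × 8^2 = 320
Position 3: 4 × 8^3 = 2048
Position 4: 4 × 8^4 = 16384
Sum = 6 + 56 + 320 + 2048 + 16384
= 18814


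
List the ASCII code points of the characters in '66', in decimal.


String: '66'  (2 characters)
Per-character ASCII lookup:
  '6': digits start at 48: '6' = 48 + 6 = 54
  '6': digits start at 48: '6' = 48 + 6 = 54
= 54 54


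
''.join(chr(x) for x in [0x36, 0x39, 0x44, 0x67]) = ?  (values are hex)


Codes (hex): 0x36 0x39 0x44 0x67
Per-code ASCII lookup:
  0x36 = 54  (range 48-57: digits, 54 - 48 = 6) → '6'
  0x39 = 57  (range 48-57: digits, 57 - 48 = 9) → '9'
  0x44 = 68  (range 65-90: uppercase, 68 - 65 = 3) → 'D'
  0x67 = 103  (range 97-122: lowercase, 103 - 97 = 6) → 'g'
= '69Dg'


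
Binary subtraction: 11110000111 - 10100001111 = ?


Align and subtract column by column (LSB to MSB, borrowing when needed):
  11110000111
- 10100001111
  -----------
  col 0: (1 - 0 borrow-in) - 1 → 1 - 1 = 0, borrow out 0
  col 1: (1 - 0 borrow-in) - 1 → 1 - 1 = 0, borrow out 0
  col 2: (1 - 0 borrow-in) - 1 → 1 - 1 = 0, borrow out 0
  col 3: (0 - 0 borrow-in) - 1 → borrow from next column: (0+2) - 1 = 1, borrow out 1
  col 4: (0 - 1 borrow-in) - 0 → borrow from next column: (-1+2) - 0 = 1, borrow out 1
  col 5: (0 - 1 borrow-in) - 0 → borrow from next column: (-1+2) - 0 = 1, borrow out 1
  col 6: (0 - 1 borrow-in) - 0 → borrow from next column: (-1+2) - 0 = 1, borrow out 1
  col 7: (1 - 1 borrow-in) - 0 → 0 - 0 = 0, borrow out 0
  col 8: (1 - 0 borrow-in) - 1 → 1 - 1 = 0, borrow out 0
  col 9: (1 - 0 borrow-in) - 0 → 1 - 0 = 1, borrow out 0
  col 10: (1 - 0 borrow-in) - 1 → 1 - 1 = 0, borrow out 0
Reading bits MSB→LSB: 01001111000
Strip leading zeros: 1001111000
= 1001111000


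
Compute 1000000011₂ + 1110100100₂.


Align and add column by column (LSB to MSB, carry propagating):
  01000000011
+ 01110100100
  -----------
  col 0: 1 + 0 + 0 (carry in) = 1 → bit 1, carry out 0
  col 1: 1 + 0 + 0 (carry in) = 1 → bit 1, carry out 0
  col 2: 0 + 1 + 0 (carry in) = 1 → bit 1, carry out 0
  col 3: 0 + 0 + 0 (carry in) = 0 → bit 0, carry out 0
  col 4: 0 + 0 + 0 (carry in) = 0 → bit 0, carry out 0
  col 5: 0 + 1 + 0 (carry in) = 1 → bit 1, carry out 0
  col 6: 0 + 0 + 0 (carry in) = 0 → bit 0, carry out 0
  col 7: 0 + 1 + 0 (carry in) = 1 → bit 1, carry out 0
  col 8: 0 + 1 + 0 (carry in) = 1 → bit 1, carry out 0
  col 9: 1 + 1 + 0 (carry in) = 2 → bit 0, carry out 1
  col 10: 0 + 0 + 1 (carry in) = 1 → bit 1, carry out 0
Reading bits MSB→LSB: 10110100111
Strip leading zeros: 10110100111
= 10110100111


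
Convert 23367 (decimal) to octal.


Divide by 8 repeatedly:
23367 ÷ 8 = 2920 remainder 7
2920 ÷ 8 = 365 remainder 0
365 ÷ 8 = 45 remainder 5
45 ÷ 8 = 5 remainder 5
5 ÷ 8 = 0 remainder 5
Reading remainders bottom-up:
= 0o55507


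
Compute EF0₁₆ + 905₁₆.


Align and add column by column (LSB to MSB, each column mod 16 with carry):
  0EF0
+ 0905
  ----
  col 0: 0(0) + 5(5) + 0 (carry in) = 5 → 5(5), carry out 0
  col 1: F(15) + 0(0) + 0 (carry in) = 15 → F(15), carry out 0
  col 2: E(14) + 9(9) + 0 (carry in) = 23 → 7(7), carry out 1
  col 3: 0(0) + 0(0) + 1 (carry in) = 1 → 1(1), carry out 0
Reading digits MSB→LSB: 17F5
Strip leading zeros: 17F5
= 0x17F5


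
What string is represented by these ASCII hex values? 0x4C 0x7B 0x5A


Codes (hex): 0x4C 0x7B 0x5A
Per-code ASCII lookup:
  0x4C = 76  (range 65-90: uppercase, 76 - 65 = 11) → 'L'
  0x7B = 123  (special character) → '{'
  0x5A = 90  (range 65-90: uppercase, 90 - 65 = 25) → 'Z'
= 'L{Z'


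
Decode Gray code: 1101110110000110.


Gray code: 1101110110000110
MSB stays the same: 1
Each subsequent bit = prev_binary XOR current_gray:
  B[1] = 1 XOR 1 = 0
  B[2] = 0 XOR 0 = 0
  B[3] = 0 XOR 1 = 1
  B[4] = 1 XOR 1 = 0
  B[5] = 0 XOR 1 = 1
  B[6] = 1 XOR 0 = 1
  B[7] = 1 XOR 1 = 0
  B[8] = 0 XOR 1 = 1
  B[9] = 1 XOR 0 = 1
  B[10] = 1 XOR 0 = 1
  B[11] = 1 XOR 0 = 1
  B[12] = 1 XOR 0 = 1
  B[13] = 1 XOR 1 = 0
  B[14] = 0 XOR 1 = 1
  B[15] = 1 XOR 0 = 1
= 1001011011111011 (38651 decimal)


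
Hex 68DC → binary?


Each hex digit → 4 binary bits:
  6 = 0110
  8 = 1000
  D = 1101
  C = 1100
Concatenate: 0110 1000 1101 1100
= 0110100011011100


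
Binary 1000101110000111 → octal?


Group into 3-bit groups: 001000101110000111
  001 = 1
  000 = 0
  101 = 5
  110 = 6
  000 = 0
  111 = 7
= 0o105607


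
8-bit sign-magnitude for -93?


Sign bit: 1 (negative)
Magnitude: 93 = 1011101
= 11011101


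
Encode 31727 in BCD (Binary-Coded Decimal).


Each digit → 4-bit binary:
  3 → 0011
  1 → 0001
  7 → 0111
  2 → 0010
  7 → 0111
= 0011 0001 0111 0010 0111


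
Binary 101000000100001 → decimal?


Positional values:
Bit 0: 1 × 2^0 = 1
Bit 5: 1 × 2^5 = 32
Bit 12: 1 × 2^12 = 4096
Bit 14: 1 × 2^14 = 16384
Sum = 1 + 32 + 4096 + 16384
= 20513


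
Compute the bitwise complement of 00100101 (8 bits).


Original: 00100101
Invert all bits:
  bit 0: 0 → 1
  bit 1: 0 → 1
  bit 2: 1 → 0
  bit 3: 0 → 1
  bit 4: 0 → 1
  bit 5: 1 → 0
  bit 6: 0 → 1
  bit 7: 1 → 0
= 11011010


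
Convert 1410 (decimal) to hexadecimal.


Divide by 16 repeatedly:
1410 ÷ 16 = 88 remainder 2 (2)
88 ÷ 16 = 5 remainder 8 (8)
5 ÷ 16 = 0 remainder 5 (5)
Reading remainders bottom-up:
= 0x582


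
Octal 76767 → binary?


Each octal digit → 3 binary bits:
  7 = 111
  6 = 110
  7 = 111
  6 = 110
  7 = 111
Concatenate: 111 110 111 110 111
= 111110111110111


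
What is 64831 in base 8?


Divide by 8 repeatedly:
64831 ÷ 8 = 8103 remainder 7
8103 ÷ 8 = 1012 remainder 7
1012 ÷ 8 = 126 remainder 4
126 ÷ 8 = 15 remainder 6
15 ÷ 8 = 1 remainder 7
1 ÷ 8 = 0 remainder 1
Reading remainders bottom-up:
= 0o176477


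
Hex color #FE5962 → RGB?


Hex: #FE5962
R = FE₁₆ = 254
G = 59₁₆ = 89
B = 62₁₆ = 98
= RGB(254, 89, 98)


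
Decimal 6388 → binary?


Divide by 2 repeatedly:
6388 ÷ 2 = 3194 remainder 0
3194 ÷ 2 = 1597 remainder 0
1597 ÷ 2 = 798 remainder 1
798 ÷ 2 = 399 remainder 0
399 ÷ 2 = 199 remainder 1
199 ÷ 2 = 99 remainder 1
99 ÷ 2 = 49 remainder 1
49 ÷ 2 = 24 remainder 1
24 ÷ 2 = 12 remainder 0
12 ÷ 2 = 6 remainder 0
6 ÷ 2 = 3 remainder 0
3 ÷ 2 = 1 remainder 1
1 ÷ 2 = 0 remainder 1
Reading remainders bottom-up:
= 1100011110100


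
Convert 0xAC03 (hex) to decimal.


Positional values:
Position 0: 3 × 16^0 = 3 × 1 = 3
Position 1: 0 × 16^1 = 0 × 16 = 0
Position 2: C × 16^2 = 12 × 256 = 3072
Position 3: A × 16^3 = 10 × 4096 = 40960
Sum = 3 + 0 + 3072 + 40960
= 44035


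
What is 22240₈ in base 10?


Positional values:
Position 0: 0 × 8^0 = 0
Position 1: 4 × 8^1 = 32
Position 2: 2 × 8^2 = 128
Position 3: 2 × 8^3 = 1024
Position 4: 2 × 8^4 = 8192
Sum = 0 + 32 + 128 + 1024 + 8192
= 9376


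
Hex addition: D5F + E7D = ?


Align and add column by column (LSB to MSB, each column mod 16 with carry):
  0D5F
+ 0E7D
  ----
  col 0: F(15) + D(13) + 0 (carry in) = 28 → C(12), carry out 1
  col 1: 5(5) + 7(7) + 1 (carry in) = 13 → D(13), carry out 0
  col 2: D(13) + E(14) + 0 (carry in) = 27 → B(11), carry out 1
  col 3: 0(0) + 0(0) + 1 (carry in) = 1 → 1(1), carry out 0
Reading digits MSB→LSB: 1BDC
Strip leading zeros: 1BDC
= 0x1BDC


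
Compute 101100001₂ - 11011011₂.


Align and subtract column by column (LSB to MSB, borrowing when needed):
  101100001
- 011011011
  ---------
  col 0: (1 - 0 borrow-in) - 1 → 1 - 1 = 0, borrow out 0
  col 1: (0 - 0 borrow-in) - 1 → borrow from next column: (0+2) - 1 = 1, borrow out 1
  col 2: (0 - 1 borrow-in) - 0 → borrow from next column: (-1+2) - 0 = 1, borrow out 1
  col 3: (0 - 1 borrow-in) - 1 → borrow from next column: (-1+2) - 1 = 0, borrow out 1
  col 4: (0 - 1 borrow-in) - 1 → borrow from next column: (-1+2) - 1 = 0, borrow out 1
  col 5: (1 - 1 borrow-in) - 0 → 0 - 0 = 0, borrow out 0
  col 6: (1 - 0 borrow-in) - 1 → 1 - 1 = 0, borrow out 0
  col 7: (0 - 0 borrow-in) - 1 → borrow from next column: (0+2) - 1 = 1, borrow out 1
  col 8: (1 - 1 borrow-in) - 0 → 0 - 0 = 0, borrow out 0
Reading bits MSB→LSB: 010000110
Strip leading zeros: 10000110
= 10000110


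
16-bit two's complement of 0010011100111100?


Original: 0010011100111100
Step 1 - Invert all bits: 1101100011000011
Step 2 - Add 1: 1101100011000011 + 1
= 1101100011000100 (represents -10044)


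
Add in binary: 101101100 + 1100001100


Align and add column by column (LSB to MSB, carry propagating):
  00101101100
+ 01100001100
  -----------
  col 0: 0 + 0 + 0 (carry in) = 0 → bit 0, carry out 0
  col 1: 0 + 0 + 0 (carry in) = 0 → bit 0, carry out 0
  col 2: 1 + 1 + 0 (carry in) = 2 → bit 0, carry out 1
  col 3: 1 + 1 + 1 (carry in) = 3 → bit 1, carry out 1
  col 4: 0 + 0 + 1 (carry in) = 1 → bit 1, carry out 0
  col 5: 1 + 0 + 0 (carry in) = 1 → bit 1, carry out 0
  col 6: 1 + 0 + 0 (carry in) = 1 → bit 1, carry out 0
  col 7: 0 + 0 + 0 (carry in) = 0 → bit 0, carry out 0
  col 8: 1 + 1 + 0 (carry in) = 2 → bit 0, carry out 1
  col 9: 0 + 1 + 1 (carry in) = 2 → bit 0, carry out 1
  col 10: 0 + 0 + 1 (carry in) = 1 → bit 1, carry out 0
Reading bits MSB→LSB: 10001111000
Strip leading zeros: 10001111000
= 10001111000


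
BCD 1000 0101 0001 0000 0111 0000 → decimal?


Each 4-bit group → digit:
  1000 → 8
  0101 → 5
  0001 → 1
  0000 → 0
  0111 → 7
  0000 → 0
= 851070


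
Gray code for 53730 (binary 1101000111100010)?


Binary: 1101000111100010
Gray code: G = B XOR (B >> 1)
B >> 1 = 0110100011110001
1101000111100010 XOR 0110100011110001:
  1 XOR 0 = 1
  1 XOR 1 = 0
  0 XOR 1 = 1
  1 XOR 0 = 1
  0 XOR 1 = 1
  0 XOR 0 = 0
  0 XOR 0 = 0
  1 XOR 0 = 1
  1 XOR 1 = 0
  1 XOR 1 = 0
  1 XOR 1 = 0
  0 XOR 1 = 1
  0 XOR 0 = 0
  0 XOR 0 = 0
  1 XOR 0 = 1
  0 XOR 1 = 1
= 1011100100010011


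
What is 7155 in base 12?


Divide by 12 repeatedly:
7155 ÷ 12 = 596 remainder 3
596 ÷ 12 = 49 remainder 8
49 ÷ 12 = 4 remainder 1
4 ÷ 12 = 0 remainder 4
Reading remainders bottom-up:
= 4183


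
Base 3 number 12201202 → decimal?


Positional values (base 3):
  2 × 3^0 = 2 × 1 = 2
  0 × 3^1 = 0 × 3 = 0
  2 × 3^2 = 2 × 9 = 18
  1 × 3^3 = 1 × 27 = 27
  0 × 3^4 = 0 × 81 = 0
  2 × 3^5 = 2 × 243 = 486
  2 × 3^6 = 2 × 729 = 1458
  1 × 3^7 = 1 × 2187 = 2187
Sum = 2 + 0 + 18 + 27 + 0 + 486 + 1458 + 2187
= 4178


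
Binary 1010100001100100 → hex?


Group into 4-bit nibbles: 1010100001100100
  1010 = A
  1000 = 8
  0110 = 6
  0100 = 4
= 0xA864


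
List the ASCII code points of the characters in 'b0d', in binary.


String: 'b0d'  (3 characters)
Per-character ASCII lookup:
  'b': lowercase starts at 97: 'b' = 97 + 1 = 98 → 1100010
  '0': digits start at 48: '0' = 48 + 0 = 48 → 110000
  'd': lowercase starts at 97: 'd' = 97 + 3 = 100 → 1100100
= 1100010 110000 1100100


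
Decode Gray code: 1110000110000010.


Gray code: 1110000110000010
MSB stays the same: 1
Each subsequent bit = prev_binary XOR current_gray:
  B[1] = 1 XOR 1 = 0
  B[2] = 0 XOR 1 = 1
  B[3] = 1 XOR 0 = 1
  B[4] = 1 XOR 0 = 1
  B[5] = 1 XOR 0 = 1
  B[6] = 1 XOR 0 = 1
  B[7] = 1 XOR 1 = 0
  B[8] = 0 XOR 1 = 1
  B[9] = 1 XOR 0 = 1
  B[10] = 1 XOR 0 = 1
  B[11] = 1 XOR 0 = 1
  B[12] = 1 XOR 0 = 1
  B[13] = 1 XOR 0 = 1
  B[14] = 1 XOR 1 = 0
  B[15] = 0 XOR 0 = 0
= 1011111011111100 (48892 decimal)


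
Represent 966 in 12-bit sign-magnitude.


Sign bit: 0 (positive)
Magnitude: 966 = 01111000110
= 001111000110


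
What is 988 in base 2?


Divide by 2 repeatedly:
988 ÷ 2 = 494 remainder 0
494 ÷ 2 = 247 remainder 0
247 ÷ 2 = 123 remainder 1
123 ÷ 2 = 61 remainder 1
61 ÷ 2 = 30 remainder 1
30 ÷ 2 = 15 remainder 0
15 ÷ 2 = 7 remainder 1
7 ÷ 2 = 3 remainder 1
3 ÷ 2 = 1 remainder 1
1 ÷ 2 = 0 remainder 1
Reading remainders bottom-up:
= 1111011100


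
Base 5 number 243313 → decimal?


Positional values (base 5):
  3 × 5^0 = 3 × 1 = 3
  1 × 5^1 = 1 × 5 = 5
  3 × 5^2 = 3 × 25 = 75
  3 × 5^3 = 3 × 125 = 375
  4 × 5^4 = 4 × 625 = 2500
  2 × 5^5 = 2 × 3125 = 6250
Sum = 3 + 5 + 75 + 375 + 2500 + 6250
= 9208


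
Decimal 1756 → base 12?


Divide by 12 repeatedly:
1756 ÷ 12 = 146 remainder 4
146 ÷ 12 = 12 remainder 2
12 ÷ 12 = 1 remainder 0
1 ÷ 12 = 0 remainder 1
Reading remainders bottom-up:
= 1024


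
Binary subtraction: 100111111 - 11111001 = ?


Align and subtract column by column (LSB to MSB, borrowing when needed):
  100111111
- 011111001
  ---------
  col 0: (1 - 0 borrow-in) - 1 → 1 - 1 = 0, borrow out 0
  col 1: (1 - 0 borrow-in) - 0 → 1 - 0 = 1, borrow out 0
  col 2: (1 - 0 borrow-in) - 0 → 1 - 0 = 1, borrow out 0
  col 3: (1 - 0 borrow-in) - 1 → 1 - 1 = 0, borrow out 0
  col 4: (1 - 0 borrow-in) - 1 → 1 - 1 = 0, borrow out 0
  col 5: (1 - 0 borrow-in) - 1 → 1 - 1 = 0, borrow out 0
  col 6: (0 - 0 borrow-in) - 1 → borrow from next column: (0+2) - 1 = 1, borrow out 1
  col 7: (0 - 1 borrow-in) - 1 → borrow from next column: (-1+2) - 1 = 0, borrow out 1
  col 8: (1 - 1 borrow-in) - 0 → 0 - 0 = 0, borrow out 0
Reading bits MSB→LSB: 001000110
Strip leading zeros: 1000110
= 1000110


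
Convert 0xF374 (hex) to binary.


Each hex digit → 4 binary bits:
  F = 1111
  3 = 0011
  7 = 0111
  4 = 0100
Concatenate: 1111 0011 0111 0100
= 1111001101110100


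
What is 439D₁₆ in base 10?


Positional values:
Position 0: D × 16^0 = 13 × 1 = 13
Position 1: 9 × 16^1 = 9 × 16 = 144
Position 2: 3 × 16^2 = 3 × 256 = 768
Position 3: 4 × 16^3 = 4 × 4096 = 16384
Sum = 13 + 144 + 768 + 16384
= 17309


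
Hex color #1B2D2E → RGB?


Hex: #1B2D2E
R = 1B₁₆ = 27
G = 2D₁₆ = 45
B = 2E₁₆ = 46
= RGB(27, 45, 46)


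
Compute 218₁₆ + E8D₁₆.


Align and add column by column (LSB to MSB, each column mod 16 with carry):
  0218
+ 0E8D
  ----
  col 0: 8(8) + D(13) + 0 (carry in) = 21 → 5(5), carry out 1
  col 1: 1(1) + 8(8) + 1 (carry in) = 10 → A(10), carry out 0
  col 2: 2(2) + E(14) + 0 (carry in) = 16 → 0(0), carry out 1
  col 3: 0(0) + 0(0) + 1 (carry in) = 1 → 1(1), carry out 0
Reading digits MSB→LSB: 10A5
Strip leading zeros: 10A5
= 0x10A5


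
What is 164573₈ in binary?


Each octal digit → 3 binary bits:
  1 = 001
  6 = 110
  4 = 100
  5 = 101
  7 = 111
  3 = 011
Concatenate: 001 110 100 101 111 011
= 001110100101111011


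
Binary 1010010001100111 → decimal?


Positional values:
Bit 0: 1 × 2^0 = 1
Bit 1: 1 × 2^1 = 2
Bit 2: 1 × 2^2 = 4
Bit 5: 1 × 2^5 = 32
Bit 6: 1 × 2^6 = 64
Bit 10: 1 × 2^10 = 1024
Bit 13: 1 × 2^13 = 8192
Bit 15: 1 × 2^15 = 32768
Sum = 1 + 2 + 4 + 32 + 64 + 1024 + 8192 + 32768
= 42087


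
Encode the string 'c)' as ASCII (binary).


String: 'c)'  (2 characters)
Per-character ASCII lookup:
  'c': lowercase starts at 97: 'c' = 97 + 2 = 99 → 1100011
  ')': special character: ')' = 41 → 101001
= 1100011 101001


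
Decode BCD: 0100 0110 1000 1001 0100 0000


Each 4-bit group → digit:
  0100 → 4
  0110 → 6
  1000 → 8
  1001 → 9
  0100 → 4
  0000 → 0
= 468940


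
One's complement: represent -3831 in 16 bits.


Original: 0000111011110111
Invert all bits:
  bit 0: 0 → 1
  bit 1: 0 → 1
  bit 2: 0 → 1
  bit 3: 0 → 1
  bit 4: 1 → 0
  bit 5: 1 → 0
  bit 6: 1 → 0
  bit 7: 0 → 1
  bit 8: 1 → 0
  bit 9: 1 → 0
  bit 10: 1 → 0
  bit 11: 1 → 0
  bit 12: 0 → 1
  bit 13: 1 → 0
  bit 14: 1 → 0
  bit 15: 1 → 0
= 1111000100001000


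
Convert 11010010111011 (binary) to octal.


Group into 3-bit groups: 011010010111011
  011 = 3
  010 = 2
  010 = 2
  111 = 7
  011 = 3
= 0o32273


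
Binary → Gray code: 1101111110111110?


Binary: 1101111110111110
Gray code: G = B XOR (B >> 1)
B >> 1 = 0110111111011111
1101111110111110 XOR 0110111111011111:
  1 XOR 0 = 1
  1 XOR 1 = 0
  0 XOR 1 = 1
  1 XOR 0 = 1
  1 XOR 1 = 0
  1 XOR 1 = 0
  1 XOR 1 = 0
  1 XOR 1 = 0
  1 XOR 1 = 0
  0 XOR 1 = 1
  1 XOR 0 = 1
  1 XOR 1 = 0
  1 XOR 1 = 0
  1 XOR 1 = 0
  1 XOR 1 = 0
  0 XOR 1 = 1
= 1011000001100001


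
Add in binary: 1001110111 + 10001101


Align and add column by column (LSB to MSB, carry propagating):
  01001110111
+ 00010001101
  -----------
  col 0: 1 + 1 + 0 (carry in) = 2 → bit 0, carry out 1
  col 1: 1 + 0 + 1 (carry in) = 2 → bit 0, carry out 1
  col 2: 1 + 1 + 1 (carry in) = 3 → bit 1, carry out 1
  col 3: 0 + 1 + 1 (carry in) = 2 → bit 0, carry out 1
  col 4: 1 + 0 + 1 (carry in) = 2 → bit 0, carry out 1
  col 5: 1 + 0 + 1 (carry in) = 2 → bit 0, carry out 1
  col 6: 1 + 0 + 1 (carry in) = 2 → bit 0, carry out 1
  col 7: 0 + 1 + 1 (carry in) = 2 → bit 0, carry out 1
  col 8: 0 + 0 + 1 (carry in) = 1 → bit 1, carry out 0
  col 9: 1 + 0 + 0 (carry in) = 1 → bit 1, carry out 0
  col 10: 0 + 0 + 0 (carry in) = 0 → bit 0, carry out 0
Reading bits MSB→LSB: 01100000100
Strip leading zeros: 1100000100
= 1100000100


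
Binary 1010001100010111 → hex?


Group into 4-bit nibbles: 1010001100010111
  1010 = A
  0011 = 3
  0001 = 1
  0111 = 7
= 0xA317


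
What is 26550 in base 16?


Divide by 16 repeatedly:
26550 ÷ 16 = 1659 remainder 6 (6)
1659 ÷ 16 = 103 remainder 11 (B)
103 ÷ 16 = 6 remainder 7 (7)
6 ÷ 16 = 0 remainder 6 (6)
Reading remainders bottom-up:
= 0x67B6


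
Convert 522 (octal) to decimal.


Positional values:
Position 0: 2 × 8^0 = 2
Position 1: 2 × 8^1 = 16
Position 2: 5 × 8^2 = 320
Sum = 2 + 16 + 320
= 338


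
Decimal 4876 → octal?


Divide by 8 repeatedly:
4876 ÷ 8 = 609 remainder 4
609 ÷ 8 = 76 remainder 1
76 ÷ 8 = 9 remainder 4
9 ÷ 8 = 1 remainder 1
1 ÷ 8 = 0 remainder 1
Reading remainders bottom-up:
= 0o11414


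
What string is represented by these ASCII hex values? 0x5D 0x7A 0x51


Codes (hex): 0x5D 0x7A 0x51
Per-code ASCII lookup:
  0x5D = 93  (special character) → ']'
  0x7A = 122  (range 97-122: lowercase, 122 - 97 = 25) → 'z'
  0x51 = 81  (range 65-90: uppercase, 81 - 65 = 16) → 'Q'
= ']zQ'


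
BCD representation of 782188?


Each digit → 4-bit binary:
  7 → 0111
  8 → 1000
  2 → 0010
  1 → 0001
  8 → 1000
  8 → 1000
= 0111 1000 0010 0001 1000 1000


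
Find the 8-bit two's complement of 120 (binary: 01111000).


Original: 01111000
Step 1 - Invert all bits: 10000111
Step 2 - Add 1: 10000111 + 1
= 10001000 (represents -120)


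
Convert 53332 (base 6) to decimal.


Positional values (base 6):
  2 × 6^0 = 2 × 1 = 2
  3 × 6^1 = 3 × 6 = 18
  3 × 6^2 = 3 × 36 = 108
  3 × 6^3 = 3 × 216 = 648
  5 × 6^4 = 5 × 1296 = 6480
Sum = 2 + 18 + 108 + 648 + 6480
= 7256


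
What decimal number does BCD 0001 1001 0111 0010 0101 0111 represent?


Each 4-bit group → digit:
  0001 → 1
  1001 → 9
  0111 → 7
  0010 → 2
  0101 → 5
  0111 → 7
= 197257


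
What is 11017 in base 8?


Divide by 8 repeatedly:
11017 ÷ 8 = 1377 remainder 1
1377 ÷ 8 = 172 remainder 1
172 ÷ 8 = 21 remainder 4
21 ÷ 8 = 2 remainder 5
2 ÷ 8 = 0 remainder 2
Reading remainders bottom-up:
= 0o25411


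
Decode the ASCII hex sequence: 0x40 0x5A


Codes (hex): 0x40 0x5A
Per-code ASCII lookup:
  0x40 = 64  (special character) → '@'
  0x5A = 90  (range 65-90: uppercase, 90 - 65 = 25) → 'Z'
= '@Z'


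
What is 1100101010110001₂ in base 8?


Group into 3-bit groups: 001100101010110001
  001 = 1
  100 = 4
  101 = 5
  010 = 2
  110 = 6
  001 = 1
= 0o145261


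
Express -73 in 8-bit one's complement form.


Original: 01001001
Invert all bits:
  bit 0: 0 → 1
  bit 1: 1 → 0
  bit 2: 0 → 1
  bit 3: 0 → 1
  bit 4: 1 → 0
  bit 5: 0 → 1
  bit 6: 0 → 1
  bit 7: 1 → 0
= 10110110


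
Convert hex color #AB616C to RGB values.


Hex: #AB616C
R = AB₁₆ = 171
G = 61₁₆ = 97
B = 6C₁₆ = 108
= RGB(171, 97, 108)


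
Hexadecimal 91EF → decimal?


Positional values:
Position 0: F × 16^0 = 15 × 1 = 15
Position 1: E × 16^1 = 14 × 16 = 224
Position 2: 1 × 16^2 = 1 × 256 = 256
Position 3: 9 × 16^3 = 9 × 4096 = 36864
Sum = 15 + 224 + 256 + 36864
= 37359


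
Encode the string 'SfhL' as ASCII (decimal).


String: 'SfhL'  (4 characters)
Per-character ASCII lookup:
  'S': uppercase starts at 65: 'S' = 65 + 18 = 83
  'f': lowercase starts at 97: 'f' = 97 + 5 = 102
  'h': lowercase starts at 97: 'h' = 97 + 7 = 104
  'L': uppercase starts at 65: 'L' = 65 + 11 = 76
= 83 102 104 76


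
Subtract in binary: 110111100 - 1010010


Align and subtract column by column (LSB to MSB, borrowing when needed):
  110111100
- 001010010
  ---------
  col 0: (0 - 0 borrow-in) - 0 → 0 - 0 = 0, borrow out 0
  col 1: (0 - 0 borrow-in) - 1 → borrow from next column: (0+2) - 1 = 1, borrow out 1
  col 2: (1 - 1 borrow-in) - 0 → 0 - 0 = 0, borrow out 0
  col 3: (1 - 0 borrow-in) - 0 → 1 - 0 = 1, borrow out 0
  col 4: (1 - 0 borrow-in) - 1 → 1 - 1 = 0, borrow out 0
  col 5: (1 - 0 borrow-in) - 0 → 1 - 0 = 1, borrow out 0
  col 6: (0 - 0 borrow-in) - 1 → borrow from next column: (0+2) - 1 = 1, borrow out 1
  col 7: (1 - 1 borrow-in) - 0 → 0 - 0 = 0, borrow out 0
  col 8: (1 - 0 borrow-in) - 0 → 1 - 0 = 1, borrow out 0
Reading bits MSB→LSB: 101101010
Strip leading zeros: 101101010
= 101101010


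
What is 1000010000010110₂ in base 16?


Group into 4-bit nibbles: 1000010000010110
  1000 = 8
  0100 = 4
  0001 = 1
  0110 = 6
= 0x8416


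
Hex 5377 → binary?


Each hex digit → 4 binary bits:
  5 = 0101
  3 = 0011
  7 = 0111
  7 = 0111
Concatenate: 0101 0011 0111 0111
= 0101001101110111


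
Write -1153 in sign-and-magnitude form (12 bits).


Sign bit: 1 (negative)
Magnitude: 1153 = 10010000001
= 110010000001


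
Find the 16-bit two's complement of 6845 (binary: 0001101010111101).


Original: 0001101010111101
Step 1 - Invert all bits: 1110010101000010
Step 2 - Add 1: 1110010101000010 + 1
= 1110010101000011 (represents -6845)


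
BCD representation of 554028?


Each digit → 4-bit binary:
  5 → 0101
  5 → 0101
  4 → 0100
  0 → 0000
  2 → 0010
  8 → 1000
= 0101 0101 0100 0000 0010 1000


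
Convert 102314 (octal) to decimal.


Positional values:
Position 0: 4 × 8^0 = 4
Position 1: 1 × 8^1 = 8
Position 2: 3 × 8^2 = 192
Position 3: 2 × 8^3 = 1024
Position 4: 0 × 8^4 = 0
Position 5: 1 × 8^5 = 32768
Sum = 4 + 8 + 192 + 1024 + 0 + 32768
= 33996


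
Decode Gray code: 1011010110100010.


Gray code: 1011010110100010
MSB stays the same: 1
Each subsequent bit = prev_binary XOR current_gray:
  B[1] = 1 XOR 0 = 1
  B[2] = 1 XOR 1 = 0
  B[3] = 0 XOR 1 = 1
  B[4] = 1 XOR 0 = 1
  B[5] = 1 XOR 1 = 0
  B[6] = 0 XOR 0 = 0
  B[7] = 0 XOR 1 = 1
  B[8] = 1 XOR 1 = 0
  B[9] = 0 XOR 0 = 0
  B[10] = 0 XOR 1 = 1
  B[11] = 1 XOR 0 = 1
  B[12] = 1 XOR 0 = 1
  B[13] = 1 XOR 0 = 1
  B[14] = 1 XOR 1 = 0
  B[15] = 0 XOR 0 = 0
= 1101100100111100 (55612 decimal)


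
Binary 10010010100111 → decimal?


Positional values:
Bit 0: 1 × 2^0 = 1
Bit 1: 1 × 2^1 = 2
Bit 2: 1 × 2^2 = 4
Bit 5: 1 × 2^5 = 32
Bit 7: 1 × 2^7 = 128
Bit 10: 1 × 2^10 = 1024
Bit 13: 1 × 2^13 = 8192
Sum = 1 + 2 + 4 + 32 + 128 + 1024 + 8192
= 9383


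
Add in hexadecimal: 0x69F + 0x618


Align and add column by column (LSB to MSB, each column mod 16 with carry):
  069F
+ 0618
  ----
  col 0: F(15) + 8(8) + 0 (carry in) = 23 → 7(7), carry out 1
  col 1: 9(9) + 1(1) + 1 (carry in) = 11 → B(11), carry out 0
  col 2: 6(6) + 6(6) + 0 (carry in) = 12 → C(12), carry out 0
  col 3: 0(0) + 0(0) + 0 (carry in) = 0 → 0(0), carry out 0
Reading digits MSB→LSB: 0CB7
Strip leading zeros: CB7
= 0xCB7


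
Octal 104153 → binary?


Each octal digit → 3 binary bits:
  1 = 001
  0 = 000
  4 = 100
  1 = 001
  5 = 101
  3 = 011
Concatenate: 001 000 100 001 101 011
= 001000100001101011


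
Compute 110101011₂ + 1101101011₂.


Align and add column by column (LSB to MSB, carry propagating):
  00110101011
+ 01101101011
  -----------
  col 0: 1 + 1 + 0 (carry in) = 2 → bit 0, carry out 1
  col 1: 1 + 1 + 1 (carry in) = 3 → bit 1, carry out 1
  col 2: 0 + 0 + 1 (carry in) = 1 → bit 1, carry out 0
  col 3: 1 + 1 + 0 (carry in) = 2 → bit 0, carry out 1
  col 4: 0 + 0 + 1 (carry in) = 1 → bit 1, carry out 0
  col 5: 1 + 1 + 0 (carry in) = 2 → bit 0, carry out 1
  col 6: 0 + 1 + 1 (carry in) = 2 → bit 0, carry out 1
  col 7: 1 + 0 + 1 (carry in) = 2 → bit 0, carry out 1
  col 8: 1 + 1 + 1 (carry in) = 3 → bit 1, carry out 1
  col 9: 0 + 1 + 1 (carry in) = 2 → bit 0, carry out 1
  col 10: 0 + 0 + 1 (carry in) = 1 → bit 1, carry out 0
Reading bits MSB→LSB: 10100010110
Strip leading zeros: 10100010110
= 10100010110


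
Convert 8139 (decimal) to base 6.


Divide by 6 repeatedly:
8139 ÷ 6 = 1356 remainder 3
1356 ÷ 6 = 226 remainder 0
226 ÷ 6 = 37 remainder 4
37 ÷ 6 = 6 remainder 1
6 ÷ 6 = 1 remainder 0
1 ÷ 6 = 0 remainder 1
Reading remainders bottom-up:
= 101403


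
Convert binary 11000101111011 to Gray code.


Binary: 11000101111011
Gray code: G = B XOR (B >> 1)
B >> 1 = 01100010111101
11000101111011 XOR 01100010111101:
  1 XOR 0 = 1
  1 XOR 1 = 0
  0 XOR 1 = 1
  0 XOR 0 = 0
  0 XOR 0 = 0
  1 XOR 0 = 1
  0 XOR 1 = 1
  1 XOR 0 = 1
  1 XOR 1 = 0
  1 XOR 1 = 0
  1 XOR 1 = 0
  0 XOR 1 = 1
  1 XOR 0 = 1
  1 XOR 1 = 0
= 10100111000110


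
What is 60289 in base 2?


Divide by 2 repeatedly:
60289 ÷ 2 = 30144 remainder 1
30144 ÷ 2 = 15072 remainder 0
15072 ÷ 2 = 7536 remainder 0
7536 ÷ 2 = 3768 remainder 0
3768 ÷ 2 = 1884 remainder 0
1884 ÷ 2 = 942 remainder 0
942 ÷ 2 = 471 remainder 0
471 ÷ 2 = 235 remainder 1
235 ÷ 2 = 117 remainder 1
117 ÷ 2 = 58 remainder 1
58 ÷ 2 = 29 remainder 0
29 ÷ 2 = 14 remainder 1
14 ÷ 2 = 7 remainder 0
7 ÷ 2 = 3 remainder 1
3 ÷ 2 = 1 remainder 1
1 ÷ 2 = 0 remainder 1
Reading remainders bottom-up:
= 1110101110000001


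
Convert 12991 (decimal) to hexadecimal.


Divide by 16 repeatedly:
12991 ÷ 16 = 811 remainder 15 (F)
811 ÷ 16 = 50 remainder 11 (B)
50 ÷ 16 = 3 remainder 2 (2)
3 ÷ 16 = 0 remainder 3 (3)
Reading remainders bottom-up:
= 0x32BF


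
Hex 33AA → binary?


Each hex digit → 4 binary bits:
  3 = 0011
  3 = 0011
  A = 1010
  A = 1010
Concatenate: 0011 0011 1010 1010
= 0011001110101010


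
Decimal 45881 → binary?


Divide by 2 repeatedly:
45881 ÷ 2 = 22940 remainder 1
22940 ÷ 2 = 11470 remainder 0
11470 ÷ 2 = 5735 remainder 0
5735 ÷ 2 = 2867 remainder 1
2867 ÷ 2 = 1433 remainder 1
1433 ÷ 2 = 716 remainder 1
716 ÷ 2 = 358 remainder 0
358 ÷ 2 = 179 remainder 0
179 ÷ 2 = 89 remainder 1
89 ÷ 2 = 44 remainder 1
44 ÷ 2 = 22 remainder 0
22 ÷ 2 = 11 remainder 0
11 ÷ 2 = 5 remainder 1
5 ÷ 2 = 2 remainder 1
2 ÷ 2 = 1 remainder 0
1 ÷ 2 = 0 remainder 1
Reading remainders bottom-up:
= 1011001100111001


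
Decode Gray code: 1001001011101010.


Gray code: 1001001011101010
MSB stays the same: 1
Each subsequent bit = prev_binary XOR current_gray:
  B[1] = 1 XOR 0 = 1
  B[2] = 1 XOR 0 = 1
  B[3] = 1 XOR 1 = 0
  B[4] = 0 XOR 0 = 0
  B[5] = 0 XOR 0 = 0
  B[6] = 0 XOR 1 = 1
  B[7] = 1 XOR 0 = 1
  B[8] = 1 XOR 1 = 0
  B[9] = 0 XOR 1 = 1
  B[10] = 1 XOR 1 = 0
  B[11] = 0 XOR 0 = 0
  B[12] = 0 XOR 1 = 1
  B[13] = 1 XOR 0 = 1
  B[14] = 1 XOR 1 = 0
  B[15] = 0 XOR 0 = 0
= 1110001101001100 (58188 decimal)


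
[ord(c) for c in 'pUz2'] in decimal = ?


String: 'pUz2'  (4 characters)
Per-character ASCII lookup:
  'p': lowercase starts at 97: 'p' = 97 + 15 = 112
  'U': uppercase starts at 65: 'U' = 65 + 20 = 85
  'z': lowercase starts at 97: 'z' = 97 + 25 = 122
  '2': digits start at 48: '2' = 48 + 2 = 50
= 112 85 122 50


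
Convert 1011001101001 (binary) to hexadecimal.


Group into 4-bit nibbles: 0001011001101001
  0001 = 1
  0110 = 6
  0110 = 6
  1001 = 9
= 0x1669


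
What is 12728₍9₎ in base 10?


Positional values (base 9):
  8 × 9^0 = 8 × 1 = 8
  2 × 9^1 = 2 × 9 = 18
  7 × 9^2 = 7 × 81 = 567
  2 × 9^3 = 2 × 729 = 1458
  1 × 9^4 = 1 × 6561 = 6561
Sum = 8 + 18 + 567 + 1458 + 6561
= 8612


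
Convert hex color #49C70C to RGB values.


Hex: #49C70C
R = 49₁₆ = 73
G = C7₁₆ = 199
B = 0C₁₆ = 12
= RGB(73, 199, 12)


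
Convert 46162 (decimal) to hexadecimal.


Divide by 16 repeatedly:
46162 ÷ 16 = 2885 remainder 2 (2)
2885 ÷ 16 = 180 remainder 5 (5)
180 ÷ 16 = 11 remainder 4 (4)
11 ÷ 16 = 0 remainder 11 (B)
Reading remainders bottom-up:
= 0xB452


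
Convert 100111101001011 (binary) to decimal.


Positional values:
Bit 0: 1 × 2^0 = 1
Bit 1: 1 × 2^1 = 2
Bit 3: 1 × 2^3 = 8
Bit 6: 1 × 2^6 = 64
Bit 8: 1 × 2^8 = 256
Bit 9: 1 × 2^9 = 512
Bit 10: 1 × 2^10 = 1024
Bit 11: 1 × 2^11 = 2048
Bit 14: 1 × 2^14 = 16384
Sum = 1 + 2 + 8 + 64 + 256 + 512 + 1024 + 2048 + 16384
= 20299


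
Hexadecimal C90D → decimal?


Positional values:
Position 0: D × 16^0 = 13 × 1 = 13
Position 1: 0 × 16^1 = 0 × 16 = 0
Position 2: 9 × 16^2 = 9 × 256 = 2304
Position 3: C × 16^3 = 12 × 4096 = 49152
Sum = 13 + 0 + 2304 + 49152
= 51469


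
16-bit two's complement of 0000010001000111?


Original: 0000010001000111
Step 1 - Invert all bits: 1111101110111000
Step 2 - Add 1: 1111101110111000 + 1
= 1111101110111001 (represents -1095)


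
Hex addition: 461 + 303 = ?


Align and add column by column (LSB to MSB, each column mod 16 with carry):
  0461
+ 0303
  ----
  col 0: 1(1) + 3(3) + 0 (carry in) = 4 → 4(4), carry out 0
  col 1: 6(6) + 0(0) + 0 (carry in) = 6 → 6(6), carry out 0
  col 2: 4(4) + 3(3) + 0 (carry in) = 7 → 7(7), carry out 0
  col 3: 0(0) + 0(0) + 0 (carry in) = 0 → 0(0), carry out 0
Reading digits MSB→LSB: 0764
Strip leading zeros: 764
= 0x764


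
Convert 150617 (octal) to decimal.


Positional values:
Position 0: 7 × 8^0 = 7
Position 1: 1 × 8^1 = 8
Position 2: 6 × 8^2 = 384
Position 3: 0 × 8^3 = 0
Position 4: 5 × 8^4 = 20480
Position 5: 1 × 8^5 = 32768
Sum = 7 + 8 + 384 + 0 + 20480 + 32768
= 53647


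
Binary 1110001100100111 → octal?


Group into 3-bit groups: 001110001100100111
  001 = 1
  110 = 6
  001 = 1
  100 = 4
  100 = 4
  111 = 7
= 0o161447


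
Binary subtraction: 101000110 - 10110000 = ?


Align and subtract column by column (LSB to MSB, borrowing when needed):
  101000110
- 010110000
  ---------
  col 0: (0 - 0 borrow-in) - 0 → 0 - 0 = 0, borrow out 0
  col 1: (1 - 0 borrow-in) - 0 → 1 - 0 = 1, borrow out 0
  col 2: (1 - 0 borrow-in) - 0 → 1 - 0 = 1, borrow out 0
  col 3: (0 - 0 borrow-in) - 0 → 0 - 0 = 0, borrow out 0
  col 4: (0 - 0 borrow-in) - 1 → borrow from next column: (0+2) - 1 = 1, borrow out 1
  col 5: (0 - 1 borrow-in) - 1 → borrow from next column: (-1+2) - 1 = 0, borrow out 1
  col 6: (1 - 1 borrow-in) - 0 → 0 - 0 = 0, borrow out 0
  col 7: (0 - 0 borrow-in) - 1 → borrow from next column: (0+2) - 1 = 1, borrow out 1
  col 8: (1 - 1 borrow-in) - 0 → 0 - 0 = 0, borrow out 0
Reading bits MSB→LSB: 010010110
Strip leading zeros: 10010110
= 10010110


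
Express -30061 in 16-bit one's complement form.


Original: 0111010101101101
Invert all bits:
  bit 0: 0 → 1
  bit 1: 1 → 0
  bit 2: 1 → 0
  bit 3: 1 → 0
  bit 4: 0 → 1
  bit 5: 1 → 0
  bit 6: 0 → 1
  bit 7: 1 → 0
  bit 8: 0 → 1
  bit 9: 1 → 0
  bit 10: 1 → 0
  bit 11: 0 → 1
  bit 12: 1 → 0
  bit 13: 1 → 0
  bit 14: 0 → 1
  bit 15: 1 → 0
= 1000101010010010


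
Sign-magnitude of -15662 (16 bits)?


Sign bit: 1 (negative)
Magnitude: 15662 = 011110100101110
= 1011110100101110


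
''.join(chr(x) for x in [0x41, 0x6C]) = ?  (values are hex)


Codes (hex): 0x41 0x6C
Per-code ASCII lookup:
  0x41 = 65  (range 65-90: uppercase, 65 - 65 = 0) → 'A'
  0x6C = 108  (range 97-122: lowercase, 108 - 97 = 11) → 'l'
= 'Al'
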